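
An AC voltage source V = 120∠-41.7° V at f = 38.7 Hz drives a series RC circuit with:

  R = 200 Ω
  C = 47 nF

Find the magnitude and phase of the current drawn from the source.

Step 1 — Angular frequency: ω = 2π·f = 2π·38.7 = 243.2 rad/s.
Step 2 — Component impedances:
  R: Z = R = 200 Ω
  C: Z = 1/(jωC) = -j/(ω·C) = 0 - j8.75e+04 Ω
Step 3 — Series combination: Z_total = R + C = 200 - j8.75e+04 Ω = 8.75e+04∠-89.9° Ω.
Step 4 — Source phasor: V = 120∠-41.7° V = 89.6 - j79.83 V.
Step 5 — Ohm's law: I = V / Z_total = (89.6 - j79.83) / (200 - j8.75e+04) = 0.0009146 + j0.001022 A.
Step 6 — Convert to polar: |I| = 0.001371 A, ∠I = 48.2°.

I = 0.001371∠48.2° A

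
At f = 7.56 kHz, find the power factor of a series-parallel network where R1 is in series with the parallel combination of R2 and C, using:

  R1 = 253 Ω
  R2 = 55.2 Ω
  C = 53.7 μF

Step 1 — Angular frequency: ω = 2π·f = 2π·7560 = 4.75e+04 rad/s.
Step 2 — Component impedances:
  R1: Z = R = 253 Ω
  R2: Z = R = 55.2 Ω
  C: Z = 1/(jωC) = -j/(ω·C) = 0 - j0.392 Ω
Step 3 — Parallel branch: R2 || C = 1/(1/R2 + 1/C) = 0.002784 - j0.392 Ω.
Step 4 — Series with R1: Z_total = R1 + (R2 || C) = 253 - j0.392 Ω = 253∠-0.1° Ω.
Step 5 — Power factor: PF = cos(φ) = Re(Z)/|Z| = 253/253 = 1.
Step 6 — Type: Im(Z) = -0.392 ⇒ leading (phase φ = -0.1°).

PF = 1 (leading, φ = -0.1°)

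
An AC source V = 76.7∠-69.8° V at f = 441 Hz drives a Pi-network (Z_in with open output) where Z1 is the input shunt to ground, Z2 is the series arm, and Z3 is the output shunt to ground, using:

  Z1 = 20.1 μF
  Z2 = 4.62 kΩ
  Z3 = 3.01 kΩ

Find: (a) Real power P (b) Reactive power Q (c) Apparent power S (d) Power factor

Step 1 — Angular frequency: ω = 2π·f = 2π·441 = 2771 rad/s.
Step 2 — Component impedances:
  Z1: Z = 1/(jωC) = -j/(ω·C) = 0 - j17.96 Ω
  Z2: Z = R = 4620 Ω
  Z3: Z = R = 3010 Ω
Step 3 — With open output, the series arm Z2 and the output shunt Z3 appear in series to ground: Z2 + Z3 = 7630 Ω.
Step 4 — Parallel with input shunt Z1: Z_in = Z1 || (Z2 + Z3) = 0.04225 - j17.95 Ω = 17.95∠-89.9° Ω.
Step 5 — Source phasor: V = 76.7∠-69.8° V = 26.48 - j71.98 V.
Step 6 — Current: I = V / Z = 4.013 + j1.466 A = 4.272∠20.1° A.
Step 7 — Complex power: S = V·I* = 0.771 - j327.6 VA.
Step 8 — Real power: P = Re(S) = 0.771 W.
Step 9 — Reactive power: Q = Im(S) = -327.6 VAR.
Step 10 — Apparent power: |S| = 327.6 VA.
Step 11 — Power factor: PF = P/|S| = 0.002353 (leading).

(a) P = 0.771 W  (b) Q = -327.6 VAR  (c) S = 327.6 VA  (d) PF = 0.002353 (leading)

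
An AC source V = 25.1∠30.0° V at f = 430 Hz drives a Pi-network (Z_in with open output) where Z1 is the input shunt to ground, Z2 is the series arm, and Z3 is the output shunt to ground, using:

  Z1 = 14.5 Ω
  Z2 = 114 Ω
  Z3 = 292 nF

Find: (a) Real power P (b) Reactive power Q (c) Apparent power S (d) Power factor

Step 1 — Angular frequency: ω = 2π·f = 2π·430 = 2702 rad/s.
Step 2 — Component impedances:
  Z1: Z = R = 14.5 Ω
  Z2: Z = R = 114 Ω
  Z3: Z = 1/(jωC) = -j/(ω·C) = 0 - j1268 Ω
Step 3 — With open output, the series arm Z2 and the output shunt Z3 appear in series to ground: Z2 + Z3 = 114 - j1268 Ω.
Step 4 — Parallel with input shunt Z1: Z_in = Z1 || (Z2 + Z3) = 14.48 - j0.1642 Ω = 14.48∠-0.6° Ω.
Step 5 — Source phasor: V = 25.1∠30.0° V = 21.74 + j12.55 V.
Step 6 — Current: I = V / Z = 1.491 + j0.8834 A = 1.733∠30.6° A.
Step 7 — Complex power: S = V·I* = 43.49 - j0.493 VA.
Step 8 — Real power: P = Re(S) = 43.49 W.
Step 9 — Reactive power: Q = Im(S) = -0.493 VAR.
Step 10 — Apparent power: |S| = 43.5 VA.
Step 11 — Power factor: PF = P/|S| = 0.9999 (leading).

(a) P = 43.49 W  (b) Q = -0.493 VAR  (c) S = 43.5 VA  (d) PF = 0.9999 (leading)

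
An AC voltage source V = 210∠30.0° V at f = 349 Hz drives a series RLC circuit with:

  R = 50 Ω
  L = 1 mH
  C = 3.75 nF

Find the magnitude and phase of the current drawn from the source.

Step 1 — Angular frequency: ω = 2π·f = 2π·349 = 2193 rad/s.
Step 2 — Component impedances:
  R: Z = R = 50 Ω
  L: Z = jωL = j·2193·0.001 = 0 + j2.193 Ω
  C: Z = 1/(jωC) = -j/(ω·C) = 0 - j1.216e+05 Ω
Step 3 — Series combination: Z_total = R + L + C = 50 - j1.216e+05 Ω = 1.216e+05∠-90.0° Ω.
Step 4 — Source phasor: V = 210∠30.0° V = 181.9 + j105 V.
Step 5 — Ohm's law: I = V / Z_total = (181.9 + j105) / (50 - j1.216e+05) = -0.0008628 + j0.001496 A.
Step 6 — Convert to polar: |I| = 0.001727 A, ∠I = 120.0°.

I = 0.001727∠120.0° A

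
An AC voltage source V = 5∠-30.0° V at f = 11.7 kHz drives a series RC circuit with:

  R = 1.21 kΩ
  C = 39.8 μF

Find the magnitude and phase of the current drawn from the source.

Step 1 — Angular frequency: ω = 2π·f = 2π·1.17e+04 = 7.351e+04 rad/s.
Step 2 — Component impedances:
  R: Z = R = 1210 Ω
  C: Z = 1/(jωC) = -j/(ω·C) = 0 - j0.3418 Ω
Step 3 — Series combination: Z_total = R + C = 1210 - j0.3418 Ω = 1210∠-0.0° Ω.
Step 4 — Source phasor: V = 5∠-30.0° V = 4.33 - j2.5 V.
Step 5 — Ohm's law: I = V / Z_total = (4.33 - j2.5) / (1210 - j0.3418) = 0.003579 - j0.002065 A.
Step 6 — Convert to polar: |I| = 0.004132 A, ∠I = -30.0°.

I = 0.004132∠-30.0° A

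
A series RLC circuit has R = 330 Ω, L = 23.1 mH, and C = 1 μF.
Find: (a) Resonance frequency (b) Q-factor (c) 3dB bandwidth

Step 1 — Resonance: ω₀ = 1/√(LC) = 1/√(0.0231·1e-06) = 6580 rad/s.
Step 2 — f₀ = ω₀/(2π) = 1047 Hz.
Step 3 — Series Q: Q = ω₀L/R = 6580·0.0231/330 = 0.4606.
Step 4 — Bandwidth: Δω = ω₀/Q = 1.429e+04 rad/s; BW = Δω/(2π) = 2274 Hz.

(a) f₀ = 1047 Hz  (b) Q = 0.4606  (c) BW = 2274 Hz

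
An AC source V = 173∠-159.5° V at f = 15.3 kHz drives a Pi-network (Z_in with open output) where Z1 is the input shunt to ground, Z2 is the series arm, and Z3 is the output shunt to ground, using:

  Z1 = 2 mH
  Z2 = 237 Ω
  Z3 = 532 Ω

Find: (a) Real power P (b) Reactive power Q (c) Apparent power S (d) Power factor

Step 1 — Angular frequency: ω = 2π·f = 2π·1.53e+04 = 9.613e+04 rad/s.
Step 2 — Component impedances:
  Z1: Z = jωL = j·9.613e+04·0.002 = 0 + j192.3 Ω
  Z2: Z = R = 237 Ω
  Z3: Z = R = 532 Ω
Step 3 — With open output, the series arm Z2 and the output shunt Z3 appear in series to ground: Z2 + Z3 = 769 Ω.
Step 4 — Parallel with input shunt Z1: Z_in = Z1 || (Z2 + Z3) = 45.24 + j181 Ω = 186.5∠76.0° Ω.
Step 5 — Source phasor: V = 173∠-159.5° V = -162 - j60.59 V.
Step 6 — Current: I = V / Z = -0.5258 + j0.764 A = 0.9275∠124.5° A.
Step 7 — Complex power: S = V·I* = 38.92 + j155.7 VA.
Step 8 — Real power: P = Re(S) = 38.92 W.
Step 9 — Reactive power: Q = Im(S) = 155.7 VAR.
Step 10 — Apparent power: |S| = 160.5 VA.
Step 11 — Power factor: PF = P/|S| = 0.2426 (lagging).

(a) P = 38.92 W  (b) Q = 155.7 VAR  (c) S = 160.5 VA  (d) PF = 0.2426 (lagging)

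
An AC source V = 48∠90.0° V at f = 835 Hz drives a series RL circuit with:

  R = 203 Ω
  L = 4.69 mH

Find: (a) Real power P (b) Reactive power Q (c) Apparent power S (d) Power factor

Step 1 — Angular frequency: ω = 2π·f = 2π·835 = 5246 rad/s.
Step 2 — Component impedances:
  R: Z = R = 203 Ω
  L: Z = jωL = j·5246·0.00469 = 0 + j24.61 Ω
Step 3 — Series combination: Z_total = R + L = 203 + j24.61 Ω = 204.5∠6.9° Ω.
Step 4 — Source phasor: V = 48∠90.0° V = 0 + j48 V.
Step 5 — Current: I = V / Z = 0.02825 + j0.233 A = 0.2347∠83.1° A.
Step 6 — Complex power: S = V·I* = 11.19 + j1.356 VA.
Step 7 — Real power: P = Re(S) = 11.19 W.
Step 8 — Reactive power: Q = Im(S) = 1.356 VAR.
Step 9 — Apparent power: |S| = 11.27 VA.
Step 10 — Power factor: PF = P/|S| = 0.9927 (lagging).

(a) P = 11.19 W  (b) Q = 1.356 VAR  (c) S = 11.27 VA  (d) PF = 0.9927 (lagging)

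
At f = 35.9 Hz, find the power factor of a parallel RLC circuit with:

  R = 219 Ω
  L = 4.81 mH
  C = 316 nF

Step 1 — Angular frequency: ω = 2π·f = 2π·35.9 = 225.6 rad/s.
Step 2 — Component impedances:
  R: Z = R = 219 Ω
  L: Z = jωL = j·225.6·0.00481 = 0 + j1.085 Ω
  C: Z = 1/(jωC) = -j/(ω·C) = 0 - j1.403e+04 Ω
Step 3 — Parallel combination: 1/Z_total = 1/R + 1/L + 1/C; Z_total = 0.005376 + j1.085 Ω = 1.085∠89.7° Ω.
Step 4 — Power factor: PF = cos(φ) = Re(Z)/|Z| = 0.005376/1.085 = 0.004955.
Step 5 — Type: Im(Z) = 1.085 ⇒ lagging (phase φ = 89.7°).

PF = 0.004955 (lagging, φ = 89.7°)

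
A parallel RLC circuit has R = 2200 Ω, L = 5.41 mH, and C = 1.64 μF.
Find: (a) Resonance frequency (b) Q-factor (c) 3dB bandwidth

Step 1 — Resonance: ω₀ = 1/√(LC) = 1/√(0.00541·1.64e-06) = 1.062e+04 rad/s.
Step 2 — f₀ = ω₀/(2π) = 1690 Hz.
Step 3 — Parallel Q: Q = R/(ω₀L) = 2200/(1.062e+04·0.00541) = 38.3.
Step 4 — Bandwidth: Δω = ω₀/Q = 277.2 rad/s; BW = Δω/(2π) = 44.11 Hz.

(a) f₀ = 1690 Hz  (b) Q = 38.3  (c) BW = 44.11 Hz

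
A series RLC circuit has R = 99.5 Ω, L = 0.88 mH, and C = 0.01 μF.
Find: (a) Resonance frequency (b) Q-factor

Step 1 — Resonance condition Im(Z)=0 gives ω₀ = 1/√(LC).
Step 2 — ω₀ = 1/√(0.00088·1e-08) = 3.371e+05 rad/s.
Step 3 — f₀ = ω₀/(2π) = 5.365e+04 Hz.
Step 4 — Series Q: Q = ω₀L/R = 3.371e+05·0.00088/99.5 = 2.981.

(a) f₀ = 5.365e+04 Hz  (b) Q = 2.981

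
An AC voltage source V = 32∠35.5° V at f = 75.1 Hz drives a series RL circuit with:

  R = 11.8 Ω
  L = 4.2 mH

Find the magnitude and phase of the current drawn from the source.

Step 1 — Angular frequency: ω = 2π·f = 2π·75.1 = 471.9 rad/s.
Step 2 — Component impedances:
  R: Z = R = 11.8 Ω
  L: Z = jωL = j·471.9·0.0042 = 0 + j1.982 Ω
Step 3 — Series combination: Z_total = R + L = 11.8 + j1.982 Ω = 11.97∠9.5° Ω.
Step 4 — Source phasor: V = 32∠35.5° V = 26.05 + j18.58 V.
Step 5 — Ohm's law: I = V / Z_total = (26.05 + j18.58) / (11.8 + j1.982) = 2.404 + j1.171 A.
Step 6 — Convert to polar: |I| = 2.674 A, ∠I = 26.0°.

I = 2.674∠26.0° A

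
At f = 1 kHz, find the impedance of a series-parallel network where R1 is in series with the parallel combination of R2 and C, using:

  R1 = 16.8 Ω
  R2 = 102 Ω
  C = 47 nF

Step 1 — Angular frequency: ω = 2π·f = 2π·1000 = 6283 rad/s.
Step 2 — Component impedances:
  R1: Z = R = 16.8 Ω
  R2: Z = R = 102 Ω
  C: Z = 1/(jωC) = -j/(ω·C) = 0 - j3386 Ω
Step 3 — Parallel branch: R2 || C = 1/(1/R2 + 1/C) = 101.9 - j3.07 Ω.
Step 4 — Series with R1: Z_total = R1 + (R2 || C) = 118.7 - j3.07 Ω = 118.7∠-1.5° Ω.

Z = 118.7 - j3.07 Ω = 118.7∠-1.5° Ω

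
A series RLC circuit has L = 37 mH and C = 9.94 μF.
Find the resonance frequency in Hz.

Step 1 — Resonance condition Im(Z)=0 gives ω₀ = 1/√(LC).
Step 2 — ω₀ = 1/√(0.037·9.94e-06) = 1649 rad/s.
Step 3 — f₀ = ω₀/(2π) = 262.4 Hz.

f₀ = 262.4 Hz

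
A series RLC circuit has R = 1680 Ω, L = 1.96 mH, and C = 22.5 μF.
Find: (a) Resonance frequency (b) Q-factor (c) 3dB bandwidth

Step 1 — Resonance: ω₀ = 1/√(LC) = 1/√(0.00196·2.25e-05) = 4762 rad/s.
Step 2 — f₀ = ω₀/(2π) = 757.9 Hz.
Step 3 — Series Q: Q = ω₀L/R = 4762·0.00196/1680 = 0.005556.
Step 4 — Bandwidth: Δω = ω₀/Q = 8.571e+05 rad/s; BW = Δω/(2π) = 1.364e+05 Hz.

(a) f₀ = 757.9 Hz  (b) Q = 0.005556  (c) BW = 1.364e+05 Hz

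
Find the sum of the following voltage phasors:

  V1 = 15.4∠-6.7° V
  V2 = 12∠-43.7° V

Step 1 — Convert each phasor to rectangular form:
  V1 = 15.4·(cos(-6.7°) + j·sin(-6.7°)) = 15.29 - j1.797 V
  V2 = 12·(cos(-43.7°) + j·sin(-43.7°)) = 8.676 - j8.291 V
Step 2 — Sum components: V_total = 23.97 - j10.09 V.
Step 3 — Convert to polar: |V_total| = 26.01 V, ∠V_total = -22.8°.

V_total = 26.01∠-22.8° V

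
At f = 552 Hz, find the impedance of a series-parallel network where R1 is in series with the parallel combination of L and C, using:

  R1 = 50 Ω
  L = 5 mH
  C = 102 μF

Step 1 — Angular frequency: ω = 2π·f = 2π·552 = 3468 rad/s.
Step 2 — Component impedances:
  R1: Z = R = 50 Ω
  L: Z = jωL = j·3468·0.005 = 0 + j17.34 Ω
  C: Z = 1/(jωC) = -j/(ω·C) = 0 - j2.827 Ω
Step 3 — Parallel branch: L || C = 1/(1/L + 1/C) = 0 - j3.377 Ω.
Step 4 — Series with R1: Z_total = R1 + (L || C) = 50 - j3.377 Ω = 50.11∠-3.9° Ω.

Z = 50 - j3.377 Ω = 50.11∠-3.9° Ω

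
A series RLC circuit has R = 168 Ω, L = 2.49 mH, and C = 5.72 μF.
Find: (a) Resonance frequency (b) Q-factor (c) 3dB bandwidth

Step 1 — Resonance condition Im(Z)=0 gives ω₀ = 1/√(LC).
Step 2 — ω₀ = 1/√(0.00249·5.72e-06) = 8379 rad/s.
Step 3 — f₀ = ω₀/(2π) = 1334 Hz.
Step 4 — Series Q: Q = ω₀L/R = 8379·0.00249/168 = 0.1242.
Step 5 — 3dB bandwidth: Δω = ω₀/Q = 6.747e+04 rad/s; BW = Δω/(2π) = 1.074e+04 Hz.

(a) f₀ = 1334 Hz  (b) Q = 0.1242  (c) BW = 1.074e+04 Hz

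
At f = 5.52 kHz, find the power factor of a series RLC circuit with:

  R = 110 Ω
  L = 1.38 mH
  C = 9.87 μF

Step 1 — Angular frequency: ω = 2π·f = 2π·5520 = 3.468e+04 rad/s.
Step 2 — Component impedances:
  R: Z = R = 110 Ω
  L: Z = jωL = j·3.468e+04·0.00138 = 0 + j47.86 Ω
  C: Z = 1/(jωC) = -j/(ω·C) = 0 - j2.921 Ω
Step 3 — Series combination: Z_total = R + L + C = 110 + j44.94 Ω = 118.8∠22.2° Ω.
Step 4 — Power factor: PF = cos(φ) = Re(Z)/|Z| = 110/118.83 = 0.9257.
Step 5 — Type: Im(Z) = 44.94 ⇒ lagging (phase φ = 22.2°).

PF = 0.9257 (lagging, φ = 22.2°)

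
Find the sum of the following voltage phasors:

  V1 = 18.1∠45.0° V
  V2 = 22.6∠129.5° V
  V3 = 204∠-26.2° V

Step 1 — Convert each phasor to rectangular form:
  V1 = 18.1·(cos(45.0°) + j·sin(45.0°)) = 12.8 + j12.8 V
  V2 = 22.6·(cos(129.5°) + j·sin(129.5°)) = -14.38 + j17.44 V
  V3 = 204·(cos(-26.2°) + j·sin(-26.2°)) = 183 - j90.07 V
Step 2 — Sum components: V_total = 181.5 - j59.83 V.
Step 3 — Convert to polar: |V_total| = 191.1 V, ∠V_total = -18.2°.

V_total = 191.1∠-18.2° V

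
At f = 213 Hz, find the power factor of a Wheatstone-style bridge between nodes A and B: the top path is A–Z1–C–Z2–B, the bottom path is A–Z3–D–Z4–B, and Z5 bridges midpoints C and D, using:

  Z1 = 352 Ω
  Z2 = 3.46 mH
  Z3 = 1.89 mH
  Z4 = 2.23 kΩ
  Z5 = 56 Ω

Step 1 — Angular frequency: ω = 2π·f = 2π·213 = 1338 rad/s.
Step 2 — Component impedances:
  Z1: Z = R = 352 Ω
  Z2: Z = jωL = j·1338·0.00346 = 0 + j4.631 Ω
  Z3: Z = jωL = j·1338·0.00189 = 0 + j2.529 Ω
  Z4: Z = R = 2230 Ω
  Z5: Z = R = 56 Ω
Step 3 — Bridge requires nodal analysis (the Z5 bridge couples midpoints C and D, so the two paths cannot be reduced to a simple series/parallel combination). Setting node B to ground and injecting 1 A at node A, the 3-node admittance system at A, C, D solves to V_A = Z_AB = 47.31 + j6.332 Ω = 47.73∠7.6° Ω.
Step 4 — Power factor: PF = cos(φ) = Re(Z)/|Z| = 47.31/47.73 = 0.9912.
Step 5 — Type: Im(Z) = 6.332 ⇒ lagging (phase φ = 7.6°).

PF = 0.9912 (lagging, φ = 7.6°)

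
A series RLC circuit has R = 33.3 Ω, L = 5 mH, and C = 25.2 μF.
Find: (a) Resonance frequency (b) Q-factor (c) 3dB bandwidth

Step 1 — Resonance: ω₀ = 1/√(LC) = 1/√(0.005·2.52e-05) = 2817 rad/s.
Step 2 — f₀ = ω₀/(2π) = 448.4 Hz.
Step 3 — Series Q: Q = ω₀L/R = 2817·0.005/33.3 = 0.423.
Step 4 — Bandwidth: Δω = ω₀/Q = 6660 rad/s; BW = Δω/(2π) = 1060 Hz.

(a) f₀ = 448.4 Hz  (b) Q = 0.423  (c) BW = 1060 Hz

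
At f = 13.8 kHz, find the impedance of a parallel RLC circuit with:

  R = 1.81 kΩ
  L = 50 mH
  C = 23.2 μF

Step 1 — Angular frequency: ω = 2π·f = 2π·1.38e+04 = 8.671e+04 rad/s.
Step 2 — Component impedances:
  R: Z = R = 1810 Ω
  L: Z = jωL = j·8.671e+04·0.05 = 0 + j4335 Ω
  C: Z = 1/(jωC) = -j/(ω·C) = 0 - j0.4971 Ω
Step 3 — Parallel combination: 1/Z_total = 1/R + 1/L + 1/C; Z_total = 0.0001366 - j0.4972 Ω = 0.4972∠-90.0° Ω.

Z = 0.0001366 - j0.4972 Ω = 0.4972∠-90.0° Ω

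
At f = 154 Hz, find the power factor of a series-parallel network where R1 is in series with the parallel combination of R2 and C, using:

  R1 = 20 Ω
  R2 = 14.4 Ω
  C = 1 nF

Step 1 — Angular frequency: ω = 2π·f = 2π·154 = 967.6 rad/s.
Step 2 — Component impedances:
  R1: Z = R = 20 Ω
  R2: Z = R = 14.4 Ω
  C: Z = 1/(jωC) = -j/(ω·C) = 0 - j1.033e+06 Ω
Step 3 — Parallel branch: R2 || C = 1/(1/R2 + 1/C) = 14.4 - j0.0002006 Ω.
Step 4 — Series with R1: Z_total = R1 + (R2 || C) = 34.4 - j0.0002006 Ω = 34.4∠-0.0° Ω.
Step 5 — Power factor: PF = cos(φ) = Re(Z)/|Z| = 34.4/34.4 = 1.
Step 6 — Type: Im(Z) = -0.0002006 ⇒ leading (phase φ = -0.0°).

PF = 1 (leading, φ = -0.0°)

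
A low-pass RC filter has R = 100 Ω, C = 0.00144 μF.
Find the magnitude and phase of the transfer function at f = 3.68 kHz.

Step 1 — Angular frequency: ω = 2π·3680 = 2.312e+04 rad/s.
Step 2 — Transfer function: H(jω) = 1/(1 + jωRC).
Step 3 — Denominator: 1 + jωRC = 1 + j·2.312e+04·100·1.44e-09 = 1 + j0.00333.
Step 4 — H = 1 - j0.00333.
Step 5 — Magnitude: |H| = 1 (-0.0 dB); phase: φ = -0.2°.

|H| = 1 (-0.0 dB), φ = -0.2°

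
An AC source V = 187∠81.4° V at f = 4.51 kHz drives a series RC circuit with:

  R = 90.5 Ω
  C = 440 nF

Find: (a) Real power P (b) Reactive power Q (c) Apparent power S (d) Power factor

Step 1 — Angular frequency: ω = 2π·f = 2π·4510 = 2.834e+04 rad/s.
Step 2 — Component impedances:
  R: Z = R = 90.5 Ω
  C: Z = 1/(jωC) = -j/(ω·C) = 0 - j80.2 Ω
Step 3 — Series combination: Z_total = R + C = 90.5 - j80.2 Ω = 120.9∠-41.5° Ω.
Step 4 — Source phasor: V = 187∠81.4° V = 27.96 + j184.9 V.
Step 5 — Current: I = V / Z = -0.8411 + j1.298 A = 1.546∠122.9° A.
Step 6 — Complex power: S = V·I* = 216.4 - j191.8 VA.
Step 7 — Real power: P = Re(S) = 216.4 W.
Step 8 — Reactive power: Q = Im(S) = -191.8 VAR.
Step 9 — Apparent power: |S| = 289.2 VA.
Step 10 — Power factor: PF = P/|S| = 0.7484 (leading).

(a) P = 216.4 W  (b) Q = -191.8 VAR  (c) S = 289.2 VA  (d) PF = 0.7484 (leading)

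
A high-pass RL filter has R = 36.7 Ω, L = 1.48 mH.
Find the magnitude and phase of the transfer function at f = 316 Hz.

Step 1 — Angular frequency: ω = 2π·316 = 1985 rad/s.
Step 2 — Transfer function: H(jω) = jωL/(R + jωL).
Step 3 — Numerator jωL = j·2.939; denominator R + jωL = 36.7 + j2.939.
Step 4 — H = 0.00637 + j0.07956.
Step 5 — Magnitude: |H| = 0.07981 (-22.0 dB); phase: φ = 85.4°.

|H| = 0.07981 (-22.0 dB), φ = 85.4°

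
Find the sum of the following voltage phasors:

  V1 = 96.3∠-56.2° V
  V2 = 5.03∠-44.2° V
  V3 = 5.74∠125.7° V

Step 1 — Convert each phasor to rectangular form:
  V1 = 96.3·(cos(-56.2°) + j·sin(-56.2°)) = 53.57 - j80.02 V
  V2 = 5.03·(cos(-44.2°) + j·sin(-44.2°)) = 3.606 - j3.507 V
  V3 = 5.74·(cos(125.7°) + j·sin(125.7°)) = -3.35 + j4.661 V
Step 2 — Sum components: V_total = 53.83 - j78.87 V.
Step 3 — Convert to polar: |V_total| = 95.49 V, ∠V_total = -55.7°.

V_total = 95.49∠-55.7° V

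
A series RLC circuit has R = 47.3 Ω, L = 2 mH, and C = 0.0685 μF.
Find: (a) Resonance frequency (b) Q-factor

Step 1 — Resonance condition Im(Z)=0 gives ω₀ = 1/√(LC).
Step 2 — ω₀ = 1/√(0.002·6.85e-08) = 8.544e+04 rad/s.
Step 3 — f₀ = ω₀/(2π) = 1.36e+04 Hz.
Step 4 — Series Q: Q = ω₀L/R = 8.544e+04·0.002/47.3 = 3.613.

(a) f₀ = 1.36e+04 Hz  (b) Q = 3.613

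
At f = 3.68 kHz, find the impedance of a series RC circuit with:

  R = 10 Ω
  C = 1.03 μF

Step 1 — Angular frequency: ω = 2π·f = 2π·3680 = 2.312e+04 rad/s.
Step 2 — Component impedances:
  R: Z = R = 10 Ω
  C: Z = 1/(jωC) = -j/(ω·C) = 0 - j41.99 Ω
Step 3 — Series combination: Z_total = R + C = 10 - j41.99 Ω = 43.16∠-76.6° Ω.

Z = 10 - j41.99 Ω = 43.16∠-76.6° Ω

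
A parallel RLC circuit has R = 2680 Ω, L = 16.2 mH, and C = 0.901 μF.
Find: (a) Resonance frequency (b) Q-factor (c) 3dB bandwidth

Step 1 — Resonance: ω₀ = 1/√(LC) = 1/√(0.0162·9.01e-07) = 8277 rad/s.
Step 2 — f₀ = ω₀/(2π) = 1317 Hz.
Step 3 — Parallel Q: Q = R/(ω₀L) = 2680/(8277·0.0162) = 19.99.
Step 4 — Bandwidth: Δω = ω₀/Q = 414.1 rad/s; BW = Δω/(2π) = 65.91 Hz.

(a) f₀ = 1317 Hz  (b) Q = 19.99  (c) BW = 65.91 Hz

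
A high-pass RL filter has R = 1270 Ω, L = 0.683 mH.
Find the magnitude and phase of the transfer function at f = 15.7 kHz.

Step 1 — Angular frequency: ω = 2π·1.57e+04 = 9.865e+04 rad/s.
Step 2 — Transfer function: H(jω) = jωL/(R + jωL).
Step 3 — Numerator jωL = j·67.38; denominator R + jωL = 1270 + j67.38.
Step 4 — H = 0.002807 + j0.0529.
Step 5 — Magnitude: |H| = 0.05298 (-25.5 dB); phase: φ = 87.0°.

|H| = 0.05298 (-25.5 dB), φ = 87.0°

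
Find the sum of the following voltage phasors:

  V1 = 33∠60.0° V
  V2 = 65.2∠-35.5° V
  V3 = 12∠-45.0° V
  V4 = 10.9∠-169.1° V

Step 1 — Convert each phasor to rectangular form:
  V1 = 33·(cos(60.0°) + j·sin(60.0°)) = 16.5 + j28.58 V
  V2 = 65.2·(cos(-35.5°) + j·sin(-35.5°)) = 53.08 - j37.86 V
  V3 = 12·(cos(-45.0°) + j·sin(-45.0°)) = 8.485 - j8.485 V
  V4 = 10.9·(cos(-169.1°) + j·sin(-169.1°)) = -10.7 - j2.061 V
Step 2 — Sum components: V_total = 67.36 - j19.83 V.
Step 3 — Convert to polar: |V_total| = 70.22 V, ∠V_total = -16.4°.

V_total = 70.22∠-16.4° V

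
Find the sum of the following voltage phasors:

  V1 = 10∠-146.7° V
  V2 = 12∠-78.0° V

Step 1 — Convert each phasor to rectangular form:
  V1 = 10·(cos(-146.7°) + j·sin(-146.7°)) = -8.358 - j5.49 V
  V2 = 12·(cos(-78.0°) + j·sin(-78.0°)) = 2.495 - j11.74 V
Step 2 — Sum components: V_total = -5.863 - j17.23 V.
Step 3 — Convert to polar: |V_total| = 18.2 V, ∠V_total = -108.8°.

V_total = 18.2∠-108.8° V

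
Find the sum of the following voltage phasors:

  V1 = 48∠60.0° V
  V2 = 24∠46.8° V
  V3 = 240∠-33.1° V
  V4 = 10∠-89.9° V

Step 1 — Convert each phasor to rectangular form:
  V1 = 48·(cos(60.0°) + j·sin(60.0°)) = 24 + j41.57 V
  V2 = 24·(cos(46.8°) + j·sin(46.8°)) = 16.43 + j17.5 V
  V3 = 240·(cos(-33.1°) + j·sin(-33.1°)) = 201.1 - j131.1 V
  V4 = 10·(cos(-89.9°) + j·sin(-89.9°)) = 0.01745 - j10 V
Step 2 — Sum components: V_total = 241.5 - j82 V.
Step 3 — Convert to polar: |V_total| = 255 V, ∠V_total = -18.8°.

V_total = 255∠-18.8° V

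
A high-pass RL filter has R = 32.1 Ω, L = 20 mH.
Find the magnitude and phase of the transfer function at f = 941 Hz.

Step 1 — Angular frequency: ω = 2π·941 = 5912 rad/s.
Step 2 — Transfer function: H(jω) = jωL/(R + jωL).
Step 3 — Numerator jωL = j·118.2; denominator R + jωL = 32.1 + j118.2.
Step 4 — H = 0.9314 + j0.2528.
Step 5 — Magnitude: |H| = 0.9651 (-0.3 dB); phase: φ = 15.2°.

|H| = 0.9651 (-0.3 dB), φ = 15.2°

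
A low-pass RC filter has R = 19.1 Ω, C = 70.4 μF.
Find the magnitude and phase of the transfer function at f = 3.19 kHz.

Step 1 — Angular frequency: ω = 2π·3190 = 2.004e+04 rad/s.
Step 2 — Transfer function: H(jω) = 1/(1 + jωRC).
Step 3 — Denominator: 1 + jωRC = 1 + j·2.004e+04·19.1·7.04e-05 = 1 + j26.95.
Step 4 — H = 0.001375 - j0.03705.
Step 5 — Magnitude: |H| = 0.03708 (-28.6 dB); phase: φ = -87.9°.

|H| = 0.03708 (-28.6 dB), φ = -87.9°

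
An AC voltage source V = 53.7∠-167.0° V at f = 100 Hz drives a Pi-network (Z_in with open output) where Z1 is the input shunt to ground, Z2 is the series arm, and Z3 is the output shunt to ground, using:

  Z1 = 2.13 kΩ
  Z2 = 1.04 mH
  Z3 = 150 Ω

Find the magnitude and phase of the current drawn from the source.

Step 1 — Angular frequency: ω = 2π·f = 2π·100 = 628.3 rad/s.
Step 2 — Component impedances:
  Z1: Z = R = 2130 Ω
  Z2: Z = jωL = j·628.3·0.00104 = 0 + j0.6535 Ω
  Z3: Z = R = 150 Ω
Step 3 — With open output, the series arm Z2 and the output shunt Z3 appear in series to ground: Z2 + Z3 = 150 + j0.6535 Ω.
Step 4 — Parallel with input shunt Z1: Z_in = Z1 || (Z2 + Z3) = 140.1 + j0.5703 Ω = 140.1∠0.2° Ω.
Step 5 — Source phasor: V = 53.7∠-167.0° V = -52.32 - j12.08 V.
Step 6 — Ohm's law: I = V / Z_total = (-52.32 - j12.08) / (140.1 + j0.5703) = -0.3737 - j0.08468 A.
Step 7 — Convert to polar: |I| = 0.3832 A, ∠I = -167.2°.

I = 0.3832∠-167.2° A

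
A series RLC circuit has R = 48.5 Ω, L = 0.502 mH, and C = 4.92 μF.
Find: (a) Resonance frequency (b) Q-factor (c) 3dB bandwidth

Step 1 — Resonance condition Im(Z)=0 gives ω₀ = 1/√(LC).
Step 2 — ω₀ = 1/√(0.000502·4.92e-06) = 2.012e+04 rad/s.
Step 3 — f₀ = ω₀/(2π) = 3202 Hz.
Step 4 — Series Q: Q = ω₀L/R = 2.012e+04·0.000502/48.5 = 0.2083.
Step 5 — 3dB bandwidth: Δω = ω₀/Q = 9.661e+04 rad/s; BW = Δω/(2π) = 1.538e+04 Hz.

(a) f₀ = 3202 Hz  (b) Q = 0.2083  (c) BW = 1.538e+04 Hz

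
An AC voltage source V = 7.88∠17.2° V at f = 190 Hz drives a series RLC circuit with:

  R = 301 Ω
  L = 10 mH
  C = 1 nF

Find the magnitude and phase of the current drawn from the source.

Step 1 — Angular frequency: ω = 2π·f = 2π·190 = 1194 rad/s.
Step 2 — Component impedances:
  R: Z = R = 301 Ω
  L: Z = jωL = j·1194·0.01 = 0 + j11.94 Ω
  C: Z = 1/(jωC) = -j/(ω·C) = 0 - j8.377e+05 Ω
Step 3 — Series combination: Z_total = R + L + C = 301 - j8.376e+05 Ω = 8.376e+05∠-90.0° Ω.
Step 4 — Source phasor: V = 7.88∠17.2° V = 7.528 + j2.33 V.
Step 5 — Ohm's law: I = V / Z_total = (7.528 + j2.33) / (301 - j8.376e+05) = -2.779e-06 + j8.988e-06 A.
Step 6 — Convert to polar: |I| = 9.407e-06 A, ∠I = 107.2°.

I = 9.407e-06∠107.2° A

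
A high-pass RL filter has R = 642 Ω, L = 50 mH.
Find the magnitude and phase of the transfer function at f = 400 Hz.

Step 1 — Angular frequency: ω = 2π·400 = 2513 rad/s.
Step 2 — Transfer function: H(jω) = jωL/(R + jωL).
Step 3 — Numerator jωL = j·125.7; denominator R + jωL = 642 + j125.7.
Step 4 — H = 0.0369 + j0.1885.
Step 5 — Magnitude: |H| = 0.1921 (-14.3 dB); phase: φ = 78.9°.

|H| = 0.1921 (-14.3 dB), φ = 78.9°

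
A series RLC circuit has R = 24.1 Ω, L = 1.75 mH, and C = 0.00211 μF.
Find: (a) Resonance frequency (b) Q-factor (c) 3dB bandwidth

Step 1 — Resonance: ω₀ = 1/√(LC) = 1/√(0.00175·2.11e-09) = 5.204e+05 rad/s.
Step 2 — f₀ = ω₀/(2π) = 8.282e+04 Hz.
Step 3 — Series Q: Q = ω₀L/R = 5.204e+05·0.00175/24.1 = 37.79.
Step 4 — Bandwidth: Δω = ω₀/Q = 1.377e+04 rad/s; BW = Δω/(2π) = 2192 Hz.

(a) f₀ = 8.282e+04 Hz  (b) Q = 37.79  (c) BW = 2192 Hz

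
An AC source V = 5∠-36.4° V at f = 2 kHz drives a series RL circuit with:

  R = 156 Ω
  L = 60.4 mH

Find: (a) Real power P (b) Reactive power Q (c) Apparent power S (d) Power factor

Step 1 — Angular frequency: ω = 2π·f = 2π·2000 = 1.257e+04 rad/s.
Step 2 — Component impedances:
  R: Z = R = 156 Ω
  L: Z = jωL = j·1.257e+04·0.0604 = 0 + j759 Ω
Step 3 — Series combination: Z_total = R + L = 156 + j759 Ω = 774.9∠78.4° Ω.
Step 4 — Source phasor: V = 5∠-36.4° V = 4.024 - j2.967 V.
Step 5 — Current: I = V / Z = -0.002705 - j0.005858 A = 0.006453∠-114.8° A.
Step 6 — Complex power: S = V·I* = 0.006495 + j0.0316 VA.
Step 7 — Real power: P = Re(S) = 0.006495 W.
Step 8 — Reactive power: Q = Im(S) = 0.0316 VAR.
Step 9 — Apparent power: |S| = 0.03226 VA.
Step 10 — Power factor: PF = P/|S| = 0.2013 (lagging).

(a) P = 0.006495 W  (b) Q = 0.0316 VAR  (c) S = 0.03226 VA  (d) PF = 0.2013 (lagging)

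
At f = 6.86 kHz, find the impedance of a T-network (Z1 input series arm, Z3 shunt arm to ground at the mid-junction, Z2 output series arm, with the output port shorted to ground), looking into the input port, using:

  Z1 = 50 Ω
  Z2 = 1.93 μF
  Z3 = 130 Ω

Step 1 — Angular frequency: ω = 2π·f = 2π·6860 = 4.31e+04 rad/s.
Step 2 — Component impedances:
  Z1: Z = R = 50 Ω
  Z2: Z = 1/(jωC) = -j/(ω·C) = 0 - j12.02 Ω
  Z3: Z = R = 130 Ω
Step 3 — With the output port shorted to ground, the output series arm Z2 runs from the junction to ground; the shunt arm Z3 also runs from the junction to ground. They appear in parallel: Z3 || Z2 = 1.102 - j11.92 Ω.
Step 4 — Series with input arm Z1: Z_in = Z1 + (Z3 || Z2) = 51.1 - j11.92 Ω = 52.47∠-13.1° Ω.

Z = 51.1 - j11.92 Ω = 52.47∠-13.1° Ω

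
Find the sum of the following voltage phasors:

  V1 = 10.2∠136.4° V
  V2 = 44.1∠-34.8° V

Step 1 — Convert each phasor to rectangular form:
  V1 = 10.2·(cos(136.4°) + j·sin(136.4°)) = -7.387 + j7.034 V
  V2 = 44.1·(cos(-34.8°) + j·sin(-34.8°)) = 36.21 - j25.17 V
Step 2 — Sum components: V_total = 28.83 - j18.13 V.
Step 3 — Convert to polar: |V_total| = 34.06 V, ∠V_total = -32.2°.

V_total = 34.06∠-32.2° V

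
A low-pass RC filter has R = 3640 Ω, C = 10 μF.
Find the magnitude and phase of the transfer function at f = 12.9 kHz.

Step 1 — Angular frequency: ω = 2π·1.29e+04 = 8.105e+04 rad/s.
Step 2 — Transfer function: H(jω) = 1/(1 + jωRC).
Step 3 — Denominator: 1 + jωRC = 1 + j·8.105e+04·3640·1e-05 = 1 + j2950.
Step 4 — H = 1.149e-07 - j0.0003389.
Step 5 — Magnitude: |H| = 0.0003389 (-69.4 dB); phase: φ = -90.0°.

|H| = 0.0003389 (-69.4 dB), φ = -90.0°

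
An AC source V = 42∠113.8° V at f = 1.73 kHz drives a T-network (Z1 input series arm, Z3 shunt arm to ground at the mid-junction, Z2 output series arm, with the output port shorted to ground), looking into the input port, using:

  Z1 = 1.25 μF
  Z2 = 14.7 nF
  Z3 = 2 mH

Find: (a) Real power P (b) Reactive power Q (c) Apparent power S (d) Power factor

Step 1 — Angular frequency: ω = 2π·f = 2π·1730 = 1.087e+04 rad/s.
Step 2 — Component impedances:
  Z1: Z = 1/(jωC) = -j/(ω·C) = 0 - j73.6 Ω
  Z2: Z = 1/(jωC) = -j/(ω·C) = 0 - j6258 Ω
  Z3: Z = jωL = j·1.087e+04·0.002 = 0 + j21.74 Ω
Step 3 — With the output port shorted to ground, the output series arm Z2 runs from the junction to ground; the shunt arm Z3 also runs from the junction to ground. They appear in parallel: Z3 || Z2 = 0 + j21.82 Ω.
Step 4 — Series with input arm Z1: Z_in = Z1 + (Z3 || Z2) = 0 - j51.78 Ω = 51.78∠-90.0° Ω.
Step 5 — Source phasor: V = 42∠113.8° V = -16.95 + j38.43 V.
Step 6 — Current: I = V / Z = -0.7421 - j0.3273 A = 0.8111∠-156.2° A.
Step 7 — Complex power: S = V·I* = 0 - j34.07 VA.
Step 8 — Real power: P = Re(S) = 0 W.
Step 9 — Reactive power: Q = Im(S) = -34.07 VAR.
Step 10 — Apparent power: |S| = 34.07 VA.
Step 11 — Power factor: PF = P/|S| = 0 (leading).

(a) P = 0 W  (b) Q = -34.07 VAR  (c) S = 34.07 VA  (d) PF = 0 (leading)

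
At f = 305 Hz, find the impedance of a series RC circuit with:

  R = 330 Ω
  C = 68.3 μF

Step 1 — Angular frequency: ω = 2π·f = 2π·305 = 1916 rad/s.
Step 2 — Component impedances:
  R: Z = R = 330 Ω
  C: Z = 1/(jωC) = -j/(ω·C) = 0 - j7.64 Ω
Step 3 — Series combination: Z_total = R + C = 330 - j7.64 Ω = 330.1∠-1.3° Ω.

Z = 330 - j7.64 Ω = 330.1∠-1.3° Ω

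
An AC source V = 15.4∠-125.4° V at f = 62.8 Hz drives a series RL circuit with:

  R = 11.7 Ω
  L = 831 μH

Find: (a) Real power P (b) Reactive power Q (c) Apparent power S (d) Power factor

Step 1 — Angular frequency: ω = 2π·f = 2π·62.8 = 394.6 rad/s.
Step 2 — Component impedances:
  R: Z = R = 11.7 Ω
  L: Z = jωL = j·394.6·0.000831 = 0 + j0.3279 Ω
Step 3 — Series combination: Z_total = R + L = 11.7 + j0.3279 Ω = 11.7∠1.6° Ω.
Step 4 — Source phasor: V = 15.4∠-125.4° V = -8.921 - j12.55 V.
Step 5 — Current: I = V / Z = -0.7919 - j1.051 A = 1.316∠-127.0° A.
Step 6 — Complex power: S = V·I* = 20.25 + j0.5676 VA.
Step 7 — Real power: P = Re(S) = 20.25 W.
Step 8 — Reactive power: Q = Im(S) = 0.5676 VAR.
Step 9 — Apparent power: |S| = 20.26 VA.
Step 10 — Power factor: PF = P/|S| = 0.9996 (lagging).

(a) P = 20.25 W  (b) Q = 0.5676 VAR  (c) S = 20.26 VA  (d) PF = 0.9996 (lagging)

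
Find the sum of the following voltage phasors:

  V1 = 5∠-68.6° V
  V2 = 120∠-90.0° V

Step 1 — Convert each phasor to rectangular form:
  V1 = 5·(cos(-68.6°) + j·sin(-68.6°)) = 1.824 - j4.655 V
  V2 = 120·(cos(-90.0°) + j·sin(-90.0°)) = 0 - j120 V
Step 2 — Sum components: V_total = 1.824 - j124.7 V.
Step 3 — Convert to polar: |V_total| = 124.7 V, ∠V_total = -89.2°.

V_total = 124.7∠-89.2° V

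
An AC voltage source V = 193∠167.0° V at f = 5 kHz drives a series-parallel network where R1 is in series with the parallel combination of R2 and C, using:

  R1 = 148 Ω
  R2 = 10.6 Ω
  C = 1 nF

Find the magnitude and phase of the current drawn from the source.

Step 1 — Angular frequency: ω = 2π·f = 2π·5000 = 3.142e+04 rad/s.
Step 2 — Component impedances:
  R1: Z = R = 148 Ω
  R2: Z = R = 10.6 Ω
  C: Z = 1/(jωC) = -j/(ω·C) = 0 - j3.183e+04 Ω
Step 3 — Parallel branch: R2 || C = 1/(1/R2 + 1/C) = 10.6 - j0.00353 Ω.
Step 4 — Series with R1: Z_total = R1 + (R2 || C) = 158.6 - j0.00353 Ω = 158.6∠-0.0° Ω.
Step 5 — Source phasor: V = 193∠167.0° V = -188.1 + j43.42 V.
Step 6 — Ohm's law: I = V / Z_total = (-188.1 + j43.42) / (158.6 - j0.00353) = -1.186 + j0.2737 A.
Step 7 — Convert to polar: |I| = 1.217 A, ∠I = 167.0°.

I = 1.217∠167.0° A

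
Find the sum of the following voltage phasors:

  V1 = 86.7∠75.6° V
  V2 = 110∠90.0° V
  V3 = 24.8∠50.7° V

Step 1 — Convert each phasor to rectangular form:
  V1 = 86.7·(cos(75.6°) + j·sin(75.6°)) = 21.56 + j83.98 V
  V2 = 110·(cos(90.0°) + j·sin(90.0°)) = 0 + j110 V
  V3 = 24.8·(cos(50.7°) + j·sin(50.7°)) = 15.71 + j19.19 V
Step 2 — Sum components: V_total = 37.27 + j213.2 V.
Step 3 — Convert to polar: |V_total| = 216.4 V, ∠V_total = 80.1°.

V_total = 216.4∠80.1° V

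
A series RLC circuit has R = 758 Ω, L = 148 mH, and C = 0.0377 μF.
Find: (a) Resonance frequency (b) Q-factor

Step 1 — Resonance condition Im(Z)=0 gives ω₀ = 1/√(LC).
Step 2 — ω₀ = 1/√(0.148·3.77e-08) = 1.339e+04 rad/s.
Step 3 — f₀ = ω₀/(2π) = 2131 Hz.
Step 4 — Series Q: Q = ω₀L/R = 1.339e+04·0.148/758 = 2.614.

(a) f₀ = 2131 Hz  (b) Q = 2.614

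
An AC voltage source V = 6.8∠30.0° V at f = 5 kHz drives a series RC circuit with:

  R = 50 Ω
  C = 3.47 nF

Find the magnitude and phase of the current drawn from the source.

Step 1 — Angular frequency: ω = 2π·f = 2π·5000 = 3.142e+04 rad/s.
Step 2 — Component impedances:
  R: Z = R = 50 Ω
  C: Z = 1/(jωC) = -j/(ω·C) = 0 - j9173 Ω
Step 3 — Series combination: Z_total = R + C = 50 - j9173 Ω = 9173∠-89.7° Ω.
Step 4 — Source phasor: V = 6.8∠30.0° V = 5.889 + j3.4 V.
Step 5 — Ohm's law: I = V / Z_total = (5.889 + j3.4) / (50 - j9173) = -0.0003671 + j0.000644 A.
Step 6 — Convert to polar: |I| = 0.0007413 A, ∠I = 119.7°.

I = 0.0007413∠119.7° A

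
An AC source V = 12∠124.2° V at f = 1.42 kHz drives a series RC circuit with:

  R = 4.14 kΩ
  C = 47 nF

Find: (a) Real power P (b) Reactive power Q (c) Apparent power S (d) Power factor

Step 1 — Angular frequency: ω = 2π·f = 2π·1420 = 8922 rad/s.
Step 2 — Component impedances:
  R: Z = R = 4140 Ω
  C: Z = 1/(jωC) = -j/(ω·C) = 0 - j2385 Ω
Step 3 — Series combination: Z_total = R + C = 4140 - j2385 Ω = 4778∠-29.9° Ω.
Step 4 — Source phasor: V = 12∠124.2° V = -6.745 + j9.925 V.
Step 5 — Current: I = V / Z = -0.00226 + j0.001095 A = 0.002512∠154.1° A.
Step 6 — Complex power: S = V·I* = 0.02612 - j0.01504 VA.
Step 7 — Real power: P = Re(S) = 0.02612 W.
Step 8 — Reactive power: Q = Im(S) = -0.01504 VAR.
Step 9 — Apparent power: |S| = 0.03014 VA.
Step 10 — Power factor: PF = P/|S| = 0.8665 (leading).

(a) P = 0.02612 W  (b) Q = -0.01504 VAR  (c) S = 0.03014 VA  (d) PF = 0.8665 (leading)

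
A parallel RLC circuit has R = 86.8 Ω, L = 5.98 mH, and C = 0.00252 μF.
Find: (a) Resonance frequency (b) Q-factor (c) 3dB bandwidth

Step 1 — Resonance: ω₀ = 1/√(LC) = 1/√(0.00598·2.52e-09) = 2.576e+05 rad/s.
Step 2 — f₀ = ω₀/(2π) = 4.1e+04 Hz.
Step 3 — Parallel Q: Q = R/(ω₀L) = 86.8/(2.576e+05·0.00598) = 0.05635.
Step 4 — Bandwidth: Δω = ω₀/Q = 4.572e+06 rad/s; BW = Δω/(2π) = 7.276e+05 Hz.

(a) f₀ = 4.1e+04 Hz  (b) Q = 0.05635  (c) BW = 7.276e+05 Hz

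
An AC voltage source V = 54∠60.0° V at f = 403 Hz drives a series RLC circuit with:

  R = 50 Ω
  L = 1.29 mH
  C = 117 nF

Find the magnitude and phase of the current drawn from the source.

Step 1 — Angular frequency: ω = 2π·f = 2π·403 = 2532 rad/s.
Step 2 — Component impedances:
  R: Z = R = 50 Ω
  L: Z = jωL = j·2532·0.00129 = 0 + j3.266 Ω
  C: Z = 1/(jωC) = -j/(ω·C) = 0 - j3375 Ω
Step 3 — Series combination: Z_total = R + L + C = 50 - j3372 Ω = 3373∠-89.2° Ω.
Step 4 — Source phasor: V = 54∠60.0° V = 27 + j46.77 V.
Step 5 — Ohm's law: I = V / Z_total = (27 + j46.77) / (50 - j3372) = -0.01375 + j0.008211 A.
Step 6 — Convert to polar: |I| = 0.01601 A, ∠I = 149.2°.

I = 0.01601∠149.2° A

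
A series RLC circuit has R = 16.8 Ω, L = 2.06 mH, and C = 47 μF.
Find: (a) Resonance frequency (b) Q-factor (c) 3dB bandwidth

Step 1 — Resonance: ω₀ = 1/√(LC) = 1/√(0.00206·4.7e-05) = 3214 rad/s.
Step 2 — f₀ = ω₀/(2π) = 511.5 Hz.
Step 3 — Series Q: Q = ω₀L/R = 3214·0.00206/16.8 = 0.3941.
Step 4 — Bandwidth: Δω = ω₀/Q = 8155 rad/s; BW = Δω/(2π) = 1298 Hz.

(a) f₀ = 511.5 Hz  (b) Q = 0.3941  (c) BW = 1298 Hz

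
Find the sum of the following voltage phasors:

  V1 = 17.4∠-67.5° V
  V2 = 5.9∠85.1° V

Step 1 — Convert each phasor to rectangular form:
  V1 = 17.4·(cos(-67.5°) + j·sin(-67.5°)) = 6.659 - j16.08 V
  V2 = 5.9·(cos(85.1°) + j·sin(85.1°)) = 0.504 + j5.878 V
Step 2 — Sum components: V_total = 7.163 - j10.2 V.
Step 3 — Convert to polar: |V_total| = 12.46 V, ∠V_total = -54.9°.

V_total = 12.46∠-54.9° V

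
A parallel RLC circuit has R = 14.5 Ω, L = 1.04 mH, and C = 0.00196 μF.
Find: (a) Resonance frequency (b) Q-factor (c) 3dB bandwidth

Step 1 — Resonance: ω₀ = 1/√(LC) = 1/√(0.00104·1.96e-09) = 7.004e+05 rad/s.
Step 2 — f₀ = ω₀/(2π) = 1.115e+05 Hz.
Step 3 — Parallel Q: Q = R/(ω₀L) = 14.5/(7.004e+05·0.00104) = 0.01991.
Step 4 — Bandwidth: Δω = ω₀/Q = 3.519e+07 rad/s; BW = Δω/(2π) = 5.6e+06 Hz.

(a) f₀ = 1.115e+05 Hz  (b) Q = 0.01991  (c) BW = 5.6e+06 Hz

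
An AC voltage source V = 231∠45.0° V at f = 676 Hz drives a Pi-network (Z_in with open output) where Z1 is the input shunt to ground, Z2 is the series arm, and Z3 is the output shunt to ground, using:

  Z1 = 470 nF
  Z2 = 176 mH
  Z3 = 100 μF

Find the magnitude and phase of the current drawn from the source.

Step 1 — Angular frequency: ω = 2π·f = 2π·676 = 4247 rad/s.
Step 2 — Component impedances:
  Z1: Z = 1/(jωC) = -j/(ω·C) = 0 - j500.9 Ω
  Z2: Z = jωL = j·4247·0.176 = 0 + j747.5 Ω
  Z3: Z = 1/(jωC) = -j/(ω·C) = 0 - j2.354 Ω
Step 3 — With open output, the series arm Z2 and the output shunt Z3 appear in series to ground: Z2 + Z3 = 0 + j745.2 Ω.
Step 4 — Parallel with input shunt Z1: Z_in = Z1 || (Z2 + Z3) = 0 - j1528 Ω = 1528∠-90.0° Ω.
Step 5 — Source phasor: V = 231∠45.0° V = 163.3 + j163.3 V.
Step 6 — Ohm's law: I = V / Z_total = (163.3 + j163.3) / (0 - j1528) = -0.1069 + j0.1069 A.
Step 7 — Convert to polar: |I| = 0.1512 A, ∠I = 135.0°.

I = 0.1512∠135.0° A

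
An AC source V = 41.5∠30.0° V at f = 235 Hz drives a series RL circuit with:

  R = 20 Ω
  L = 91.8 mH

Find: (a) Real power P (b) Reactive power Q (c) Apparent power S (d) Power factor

Step 1 — Angular frequency: ω = 2π·f = 2π·235 = 1477 rad/s.
Step 2 — Component impedances:
  R: Z = R = 20 Ω
  L: Z = jωL = j·1477·0.0918 = 0 + j135.5 Ω
Step 3 — Series combination: Z_total = R + L = 20 + j135.5 Ω = 137∠81.6° Ω.
Step 4 — Source phasor: V = 41.5∠30.0° V = 35.94 + j20.75 V.
Step 5 — Current: I = V / Z = 0.1881 - j0.2374 A = 0.3029∠-51.6° A.
Step 6 — Complex power: S = V·I* = 1.835 + j12.44 VA.
Step 7 — Real power: P = Re(S) = 1.835 W.
Step 8 — Reactive power: Q = Im(S) = 12.44 VAR.
Step 9 — Apparent power: |S| = 12.57 VA.
Step 10 — Power factor: PF = P/|S| = 0.146 (lagging).

(a) P = 1.835 W  (b) Q = 12.44 VAR  (c) S = 12.57 VA  (d) PF = 0.146 (lagging)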